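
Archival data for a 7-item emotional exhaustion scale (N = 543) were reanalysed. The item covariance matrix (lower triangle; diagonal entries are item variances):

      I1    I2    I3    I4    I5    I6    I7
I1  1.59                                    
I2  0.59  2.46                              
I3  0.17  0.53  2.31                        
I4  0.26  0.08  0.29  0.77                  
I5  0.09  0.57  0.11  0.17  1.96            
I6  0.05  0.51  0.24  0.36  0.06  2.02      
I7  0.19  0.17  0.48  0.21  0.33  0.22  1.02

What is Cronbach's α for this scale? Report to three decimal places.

α = 0.564

ΣVar(i) = 1.59 + 2.46 + 2.31 + 0.77 + 1.96 + 2.02 + 1.02 = 12.13
Sum of the distinct covariances = 5.68
total variance = 12.13 + 2 × 5.68 = 23.49
α = (k/(k−1))·(1 − ΣVar(i)/total variance) = (7/6)·(1 − 12.13/23.49) = 0.564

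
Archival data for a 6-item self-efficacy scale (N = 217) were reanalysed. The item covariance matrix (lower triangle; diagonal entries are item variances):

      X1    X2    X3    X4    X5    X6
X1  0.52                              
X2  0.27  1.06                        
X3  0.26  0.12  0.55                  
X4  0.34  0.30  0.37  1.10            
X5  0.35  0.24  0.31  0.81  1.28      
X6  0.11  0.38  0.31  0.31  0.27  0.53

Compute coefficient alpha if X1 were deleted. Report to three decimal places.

α = 0.753

Remaining items: X2, X3, X4, X5, X6 (k = 5).
ΣVar(i) = 1.06 + 0.55 + 1.10 + 1.28 + 0.53 = 4.52
Var(T) = 4.52 + 2 × 3.42 = 11.36
α (item deleted) = (5/4)·(1 − 4.52/11.36) = 0.753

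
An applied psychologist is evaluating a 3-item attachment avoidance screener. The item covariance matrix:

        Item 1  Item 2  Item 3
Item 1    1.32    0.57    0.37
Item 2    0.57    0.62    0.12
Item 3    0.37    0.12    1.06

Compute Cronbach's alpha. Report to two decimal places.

Cronbach's alpha = 0.62

ΣVar(i) = 1.32 + 0.62 + 1.06 = 3.00
Σ_{i<j} σ_ij = 1.06
σ²_total = 3.00 + 2 × 1.06 = 5.12
α = (k/(k−1))·(1 − ΣVar(i)/σ²_total) = (3/2)·(1 − 3.00/5.12) = 0.62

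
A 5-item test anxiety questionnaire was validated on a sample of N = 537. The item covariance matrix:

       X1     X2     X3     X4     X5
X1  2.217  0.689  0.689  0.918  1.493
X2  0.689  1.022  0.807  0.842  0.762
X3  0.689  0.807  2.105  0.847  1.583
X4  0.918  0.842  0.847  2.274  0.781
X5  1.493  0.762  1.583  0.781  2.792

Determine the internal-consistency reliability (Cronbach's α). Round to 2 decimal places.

Cronbach's α = 0.80

ΣVar(i) = 2.217 + 1.022 + 2.105 + 2.274 + 2.792 = 10.410
Sum of the distinct covariances = 9.411
Var(T) = 10.410 + 2 × 9.411 = 29.232
α = (k/(k−1))·(1 − ΣVar(i)/Var(T)) = (5/4)·(1 − 10.410/29.232) = 0.80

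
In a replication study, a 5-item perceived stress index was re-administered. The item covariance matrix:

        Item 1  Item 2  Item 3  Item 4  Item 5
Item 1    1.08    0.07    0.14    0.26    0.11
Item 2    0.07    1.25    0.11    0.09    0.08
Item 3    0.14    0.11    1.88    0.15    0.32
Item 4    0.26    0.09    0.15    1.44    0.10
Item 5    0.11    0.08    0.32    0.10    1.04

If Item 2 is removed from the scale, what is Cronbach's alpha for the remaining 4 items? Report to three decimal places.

α = 0.379

Remaining items: Item 1, Item 3, Item 4, Item 5 (k = 4).
Σσᵢ² = 1.08 + 1.88 + 1.44 + 1.04 = 5.44
σ²_total = 5.44 + 2 × 1.08 = 7.60
α (item deleted) = (4/3)·(1 − 5.44/7.60) = 0.379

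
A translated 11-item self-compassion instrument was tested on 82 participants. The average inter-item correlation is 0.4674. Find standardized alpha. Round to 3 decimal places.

Standardized α = k·r̄ / (1 + (k−1)·r̄) = 11 × 0.4674 / (1 + 10 × 0.4674)
  = 5.1414 / 5.6740 = 0.906

α = 0.906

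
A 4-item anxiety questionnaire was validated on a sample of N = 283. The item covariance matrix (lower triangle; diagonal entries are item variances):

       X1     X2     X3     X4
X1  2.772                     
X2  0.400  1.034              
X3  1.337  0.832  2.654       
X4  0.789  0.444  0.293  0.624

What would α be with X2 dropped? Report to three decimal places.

Remaining items: X1, X3, X4 (k = 3).
sum of item variances = 2.772 + 2.654 + 0.624 = 6.050
Var(T) = 6.050 + 2 × 2.419 = 10.888
α (item deleted) = (3/2)·(1 − 6.050/10.888) = 0.667

α = 0.667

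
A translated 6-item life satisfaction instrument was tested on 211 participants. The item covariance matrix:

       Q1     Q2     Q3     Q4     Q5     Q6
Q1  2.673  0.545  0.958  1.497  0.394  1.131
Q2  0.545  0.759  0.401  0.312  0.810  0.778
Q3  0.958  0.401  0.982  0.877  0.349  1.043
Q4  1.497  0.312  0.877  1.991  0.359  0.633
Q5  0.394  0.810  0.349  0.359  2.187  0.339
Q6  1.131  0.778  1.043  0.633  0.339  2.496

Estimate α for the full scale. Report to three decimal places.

Σσᵢ² = 2.673 + 0.759 + 0.982 + 1.991 + 2.187 + 2.496 = 11.088
Sum of off-diagonal covariances = 10.426
total variance = 11.088 + 2 × 10.426 = 31.940
α = (k/(k−1))·(1 − Σσᵢ²/total variance) = (6/5)·(1 − 11.088/31.940) = 0.783

α = 0.783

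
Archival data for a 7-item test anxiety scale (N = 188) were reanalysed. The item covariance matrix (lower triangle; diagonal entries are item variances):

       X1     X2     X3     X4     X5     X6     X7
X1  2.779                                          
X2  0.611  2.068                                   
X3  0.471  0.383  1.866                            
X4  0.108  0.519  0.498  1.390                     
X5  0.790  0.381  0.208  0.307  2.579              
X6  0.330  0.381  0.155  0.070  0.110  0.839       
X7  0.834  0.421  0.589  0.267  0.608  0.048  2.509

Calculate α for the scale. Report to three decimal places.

α = 0.625

Σσ²ᵢ = 2.779 + 2.068 + 1.866 + 1.390 + 2.579 + 0.839 + 2.509 = 14.030
Σ_{i<j} σ_ij = 8.089
Var(T) = 14.030 + 2 × 8.089 = 30.208
α = (k/(k−1))·(1 − Σσ²ᵢ/Var(T)) = (7/6)·(1 − 14.030/30.208) = 0.625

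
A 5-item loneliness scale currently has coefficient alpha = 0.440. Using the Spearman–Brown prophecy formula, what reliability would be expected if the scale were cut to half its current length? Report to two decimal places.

Length factor m = 1/2
α' = m·α / (1 − (1−m)·α)
   = 1/2 × 0.440 / (1 − (1 − 1/2) × 0.440)
   = 0.2200 / 0.7800 = 0.28

predicted reliability = 0.28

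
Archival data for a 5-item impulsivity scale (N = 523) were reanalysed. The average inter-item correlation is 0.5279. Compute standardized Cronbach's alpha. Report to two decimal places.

standardized Cronbach's alpha = 0.85

Standardized α = k·r̄ / (1 + (k−1)·r̄) = 5 × 0.5279 / (1 + 4 × 0.5279)
  = 2.6395 / 3.1116 = 0.85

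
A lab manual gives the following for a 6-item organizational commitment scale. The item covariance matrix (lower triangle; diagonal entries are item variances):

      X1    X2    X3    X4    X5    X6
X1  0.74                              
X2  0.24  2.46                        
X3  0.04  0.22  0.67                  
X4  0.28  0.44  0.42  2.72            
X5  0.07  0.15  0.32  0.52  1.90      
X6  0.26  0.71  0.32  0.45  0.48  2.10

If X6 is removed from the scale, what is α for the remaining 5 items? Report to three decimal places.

Remaining items: X1, X2, X3, X4, X5 (k = 5).
sum of item variances = 0.74 + 2.46 + 0.67 + 2.72 + 1.90 = 8.49
total variance = 8.49 + 2 × 2.70 = 13.89
α (item deleted) = (5/4)·(1 − 8.49/13.89) = 0.486

α = 0.486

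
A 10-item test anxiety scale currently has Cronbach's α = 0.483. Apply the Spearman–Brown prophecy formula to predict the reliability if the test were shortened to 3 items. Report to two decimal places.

Length factor m = 3/10 = 0.3000
α' = m·α / (1 − (1−m)·α)
   = 3/10 × 0.483 / (1 − (1 − 3/10) × 0.483)
   = 0.1449 / 0.6619 = 0.22

predicted reliability = 0.22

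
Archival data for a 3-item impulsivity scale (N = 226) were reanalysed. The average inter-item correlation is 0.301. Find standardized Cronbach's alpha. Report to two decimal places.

standardized Cronbach's alpha = 0.56

Standardized α = k·r̄ / (1 + (k−1)·r̄) = 3 × 0.301 / (1 + 2 × 0.301)
  = 0.9030 / 1.6020 = 0.56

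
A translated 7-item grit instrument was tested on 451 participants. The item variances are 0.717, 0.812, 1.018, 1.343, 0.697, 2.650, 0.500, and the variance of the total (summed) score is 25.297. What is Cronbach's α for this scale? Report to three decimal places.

α = 0.810

Σσᵢ² = 0.717 + 0.812 + 1.018 + 1.343 + 0.697 + 2.650 + 0.500 = 7.737
α = (k/(k−1))·(1 − Σσᵢ²/σ²_T) = (7/6)·(1 − 7.737/25.297) = 0.810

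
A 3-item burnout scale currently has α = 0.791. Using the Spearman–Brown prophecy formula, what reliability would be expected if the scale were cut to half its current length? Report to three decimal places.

Length factor m = 1/2
α' = m·α / (1 − (1−m)·α)
   = 1/2 × 0.791 / (1 − (1 − 1/2) × 0.791)
   = 0.3955 / 0.6045 = 0.654

predicted reliability = 0.654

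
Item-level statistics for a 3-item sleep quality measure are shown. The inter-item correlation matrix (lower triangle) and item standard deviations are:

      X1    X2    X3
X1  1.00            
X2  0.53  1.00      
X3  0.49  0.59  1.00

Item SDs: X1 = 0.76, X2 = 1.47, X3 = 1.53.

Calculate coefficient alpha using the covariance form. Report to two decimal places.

Σσ²ᵢ = 0.76² + 1.47² + 1.53² = 5.0794
Covariances σ_ij = r_ij · s_i · s_j:
  σ(X1,X2) = 0.53 × 0.76 × 1.47 = 0.5921
  σ(X1,X3) = 0.49 × 0.76 × 1.53 = 0.5698
  σ(X2,X3) = 0.59 × 1.47 × 1.53 = 1.3270
σ²_T = Σσ²ᵢ + 2·Σσ_ij = 5.0794 + 2 × 2.4889 = 10.0572
α = (3/2)·(1 − 5.0794/10.0572) = 0.74

α = 0.74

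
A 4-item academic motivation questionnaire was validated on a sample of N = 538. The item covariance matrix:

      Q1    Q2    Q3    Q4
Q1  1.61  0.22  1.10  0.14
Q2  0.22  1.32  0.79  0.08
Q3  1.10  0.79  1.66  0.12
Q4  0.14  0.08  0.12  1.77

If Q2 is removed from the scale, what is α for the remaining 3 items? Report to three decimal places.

α = 0.526

Remaining items: Q1, Q3, Q4 (k = 3).
ΣVar(i) = 1.61 + 1.66 + 1.77 = 5.04
Var(T) = 5.04 + 2 × 1.36 = 7.76
α (item deleted) = (3/2)·(1 − 5.04/7.76) = 0.526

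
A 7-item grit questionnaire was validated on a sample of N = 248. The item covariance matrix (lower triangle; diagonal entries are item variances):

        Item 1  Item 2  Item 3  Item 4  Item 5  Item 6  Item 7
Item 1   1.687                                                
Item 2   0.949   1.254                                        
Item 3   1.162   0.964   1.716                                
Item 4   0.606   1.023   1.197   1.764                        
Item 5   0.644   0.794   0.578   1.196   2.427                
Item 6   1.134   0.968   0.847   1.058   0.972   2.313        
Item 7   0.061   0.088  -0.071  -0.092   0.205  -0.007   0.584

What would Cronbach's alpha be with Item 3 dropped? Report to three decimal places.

Cronbach's alpha = 0.788

Remaining items: Item 1, Item 2, Item 4, Item 5, Item 6, Item 7 (k = 6).
Σσᵢ² = 1.687 + 1.254 + 1.764 + 2.427 + 2.313 + 0.584 = 10.029
total variance = 10.029 + 2 × 9.599 = 29.227
α (item deleted) = (6/5)·(1 − 10.029/29.227) = 0.788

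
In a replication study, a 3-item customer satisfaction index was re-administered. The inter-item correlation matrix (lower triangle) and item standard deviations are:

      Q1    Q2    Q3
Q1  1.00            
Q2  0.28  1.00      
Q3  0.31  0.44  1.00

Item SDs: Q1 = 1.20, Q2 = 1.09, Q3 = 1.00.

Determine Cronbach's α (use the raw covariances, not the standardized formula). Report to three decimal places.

Σσ²ᵢ = 1.20² + 1.09² + 1.00² = 3.6281
Covariances σ_ij = r_ij · s_i · s_j:
  σ(Q1,Q2) = 0.28 × 1.20 × 1.09 = 0.3662
  σ(Q1,Q3) = 0.31 × 1.20 × 1.00 = 0.3720
  σ(Q2,Q3) = 0.44 × 1.09 × 1.00 = 0.4796
σ²_T = Σσ²ᵢ + 2·Σσ_ij = 3.6281 + 2 × 1.2178 = 6.0637
α = (3/2)·(1 − 3.6281/6.0637) = 0.603

Cronbach's α = 0.603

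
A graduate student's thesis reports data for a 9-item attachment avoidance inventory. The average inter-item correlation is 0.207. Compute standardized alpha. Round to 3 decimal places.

α = 0.701

Standardized α = k·r̄ / (1 + (k−1)·r̄) = 9 × 0.207 / (1 + 8 × 0.207)
  = 1.8630 / 2.6560 = 0.701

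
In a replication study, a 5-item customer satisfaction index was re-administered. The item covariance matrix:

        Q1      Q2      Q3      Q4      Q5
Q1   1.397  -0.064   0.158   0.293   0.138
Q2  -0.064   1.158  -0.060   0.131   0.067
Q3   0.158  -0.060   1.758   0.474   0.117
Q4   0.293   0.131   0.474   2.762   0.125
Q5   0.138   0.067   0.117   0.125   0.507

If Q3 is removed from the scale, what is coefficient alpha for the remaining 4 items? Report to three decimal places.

coefficient alpha = 0.255

Remaining items: Q1, Q2, Q4, Q5 (k = 4).
Σσ²ᵢ = 1.397 + 1.158 + 2.762 + 0.507 = 5.824
σ²_T = 5.824 + 2 × 0.690 = 7.204
α (item deleted) = (4/3)·(1 − 5.824/7.204) = 0.255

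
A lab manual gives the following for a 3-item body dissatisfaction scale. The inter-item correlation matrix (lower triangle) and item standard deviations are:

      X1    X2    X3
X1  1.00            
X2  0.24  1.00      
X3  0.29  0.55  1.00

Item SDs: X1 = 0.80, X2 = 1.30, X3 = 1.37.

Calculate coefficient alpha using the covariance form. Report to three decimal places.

coefficient alpha = 0.636

Σσ²ᵢ = 0.80² + 1.30² + 1.37² = 4.2069
Covariances σ_ij = r_ij · s_i · s_j:
  σ(X1,X2) = 0.24 × 0.80 × 1.30 = 0.2496
  σ(X1,X3) = 0.29 × 0.80 × 1.37 = 0.3178
  σ(X2,X3) = 0.55 × 1.30 × 1.37 = 0.9796
σ²_T = Σσ²ᵢ + 2·Σσ_ij = 4.2069 + 2 × 1.5470 = 7.3009
α = (3/2)·(1 − 4.2069/7.3009) = 0.636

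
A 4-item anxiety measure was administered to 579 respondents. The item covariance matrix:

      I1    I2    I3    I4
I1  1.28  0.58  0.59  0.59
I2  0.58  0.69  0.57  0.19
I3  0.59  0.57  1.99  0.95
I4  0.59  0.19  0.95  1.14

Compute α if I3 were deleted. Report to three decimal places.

Remaining items: I1, I2, I4 (k = 3).
sum of item variances = 1.28 + 0.69 + 1.14 = 3.11
σ²_total = 3.11 + 2 × 1.36 = 5.83
α (item deleted) = (3/2)·(1 − 3.11/5.83) = 0.700

α = 0.700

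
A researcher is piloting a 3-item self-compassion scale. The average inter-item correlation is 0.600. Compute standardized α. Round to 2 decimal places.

Standardized α = k·r̄ / (1 + (k−1)·r̄) = 3 × 0.600 / (1 + 2 × 0.600)
  = 1.8000 / 2.2000 = 0.82

α = 0.82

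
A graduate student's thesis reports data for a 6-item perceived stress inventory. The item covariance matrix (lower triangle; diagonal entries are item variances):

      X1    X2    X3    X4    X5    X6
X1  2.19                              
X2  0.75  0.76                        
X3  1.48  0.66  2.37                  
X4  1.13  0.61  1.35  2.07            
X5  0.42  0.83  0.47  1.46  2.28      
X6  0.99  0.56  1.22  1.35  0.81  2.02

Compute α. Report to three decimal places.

ΣVar(i) = 2.19 + 0.76 + 2.37 + 2.07 + 2.28 + 2.02 = 11.69
Sum of off-diagonal covariances = 14.09
σ²_T = 11.69 + 2 × 14.09 = 39.87
α = (k/(k−1))·(1 − ΣVar(i)/σ²_T) = (6/5)·(1 − 11.69/39.87) = 0.848

α = 0.848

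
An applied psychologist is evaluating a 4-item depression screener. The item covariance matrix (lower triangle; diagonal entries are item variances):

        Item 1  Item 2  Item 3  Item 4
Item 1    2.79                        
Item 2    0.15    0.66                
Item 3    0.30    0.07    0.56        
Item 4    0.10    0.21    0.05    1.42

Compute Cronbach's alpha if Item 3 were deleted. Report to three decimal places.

α = 0.238

Remaining items: Item 1, Item 2, Item 4 (k = 3).
Σσᵢ² = 2.79 + 0.66 + 1.42 = 4.87
σ²_total = 4.87 + 2 × 0.46 = 5.79
α (item deleted) = (3/2)·(1 − 4.87/5.79) = 0.238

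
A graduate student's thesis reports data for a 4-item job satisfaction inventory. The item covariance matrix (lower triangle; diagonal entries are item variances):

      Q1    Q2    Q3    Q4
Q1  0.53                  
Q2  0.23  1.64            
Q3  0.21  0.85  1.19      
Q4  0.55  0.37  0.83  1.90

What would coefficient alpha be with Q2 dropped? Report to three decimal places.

coefficient alpha = 0.701

Remaining items: Q1, Q3, Q4 (k = 3).
ΣVar(i) = 0.53 + 1.19 + 1.90 = 3.62
σ²_T = 3.62 + 2 × 1.59 = 6.80
α (item deleted) = (3/2)·(1 − 3.62/6.80) = 0.701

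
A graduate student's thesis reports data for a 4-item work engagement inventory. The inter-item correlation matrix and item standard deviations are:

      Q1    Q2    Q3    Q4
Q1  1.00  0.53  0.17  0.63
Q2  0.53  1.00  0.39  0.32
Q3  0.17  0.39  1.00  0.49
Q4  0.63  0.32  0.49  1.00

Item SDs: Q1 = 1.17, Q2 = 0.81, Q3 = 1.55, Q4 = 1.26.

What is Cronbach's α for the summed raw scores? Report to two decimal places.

α = 0.72

Σσ²ᵢ = 1.17² + 0.81² + 1.55² + 1.26² = 6.0151
Covariances σ_ij = r_ij · s_i · s_j:
  σ(Q1,Q2) = 0.53 × 1.17 × 0.81 = 0.5023
  σ(Q1,Q3) = 0.17 × 1.17 × 1.55 = 0.3083
  σ(Q1,Q4) = 0.63 × 1.17 × 1.26 = 0.9287
  σ(Q2,Q3) = 0.39 × 0.81 × 1.55 = 0.4896
  σ(Q2,Q4) = 0.32 × 0.81 × 1.26 = 0.3266
  σ(Q3,Q4) = 0.49 × 1.55 × 1.26 = 0.9570
σ²_T = Σσ²ᵢ + 2·Σσ_ij = 6.0151 + 2 × 3.5125 = 13.0401
α = (4/3)·(1 − 6.0151/13.0401) = 0.72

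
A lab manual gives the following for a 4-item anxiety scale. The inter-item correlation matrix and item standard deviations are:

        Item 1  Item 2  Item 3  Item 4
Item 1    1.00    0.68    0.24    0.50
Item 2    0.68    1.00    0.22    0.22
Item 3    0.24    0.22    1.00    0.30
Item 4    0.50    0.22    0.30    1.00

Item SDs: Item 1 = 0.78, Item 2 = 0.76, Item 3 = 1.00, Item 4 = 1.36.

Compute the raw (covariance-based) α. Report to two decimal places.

α = 0.65

Σσ²ᵢ = 0.78² + 0.76² + 1.00² + 1.36² = 4.0356
Covariances σ_ij = r_ij · s_i · s_j:
  σ(Item 1,Item 2) = 0.68 × 0.78 × 0.76 = 0.4031
  σ(Item 1,Item 3) = 0.24 × 0.78 × 1.00 = 0.1872
  σ(Item 1,Item 4) = 0.50 × 0.78 × 1.36 = 0.5304
  σ(Item 2,Item 3) = 0.22 × 0.76 × 1.00 = 0.1672
  σ(Item 2,Item 4) = 0.22 × 0.76 × 1.36 = 0.2274
  σ(Item 3,Item 4) = 0.30 × 1.00 × 1.36 = 0.4080
σ²_T = Σσ²ᵢ + 2·Σσ_ij = 4.0356 + 2 × 1.9233 = 7.8822
α = (4/3)·(1 − 4.0356/7.8822) = 0.65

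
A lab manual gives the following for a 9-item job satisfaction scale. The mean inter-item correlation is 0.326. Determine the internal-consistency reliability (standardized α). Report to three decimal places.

Standardized α = k·r̄ / (1 + (k−1)·r̄) = 9 × 0.326 / (1 + 8 × 0.326)
  = 2.9340 / 3.6080 = 0.813

standardized α = 0.813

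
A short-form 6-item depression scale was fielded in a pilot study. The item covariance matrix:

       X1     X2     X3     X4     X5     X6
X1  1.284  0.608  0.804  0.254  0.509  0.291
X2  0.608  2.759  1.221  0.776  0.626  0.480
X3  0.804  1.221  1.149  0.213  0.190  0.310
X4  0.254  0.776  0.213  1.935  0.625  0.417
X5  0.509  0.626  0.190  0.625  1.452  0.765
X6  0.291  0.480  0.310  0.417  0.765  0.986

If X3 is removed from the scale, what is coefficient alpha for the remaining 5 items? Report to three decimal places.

α = 0.700

Remaining items: X1, X2, X4, X5, X6 (k = 5).
Σσ²ᵢ = 1.284 + 2.759 + 1.935 + 1.452 + 0.986 = 8.416
σ²_total = 8.416 + 2 × 5.351 = 19.118
α (item deleted) = (5/4)·(1 − 8.416/19.118) = 0.700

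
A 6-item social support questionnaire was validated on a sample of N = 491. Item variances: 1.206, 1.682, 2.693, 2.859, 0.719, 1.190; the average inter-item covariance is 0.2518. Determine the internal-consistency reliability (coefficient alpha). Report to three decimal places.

coefficient alpha = 0.506

Σσᵢ² = 1.206 + 1.682 + 2.693 + 2.859 + 0.719 + 1.190 = 10.349
Sum of the 15 distinct covariances = 15 × 0.2518 = 3.7770
total variance = Σσᵢ² + 2·Σcov = 10.349 + 2 × 3.7770 = 17.9030
α = (6/5)·(1 − 10.349/17.9030) = 0.506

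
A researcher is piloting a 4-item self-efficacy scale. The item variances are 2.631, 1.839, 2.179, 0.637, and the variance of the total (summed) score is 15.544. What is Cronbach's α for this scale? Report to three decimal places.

Σσᵢ² = 2.631 + 1.839 + 2.179 + 0.637 = 7.286
α = (k/(k−1))·(1 − Σσᵢ²/Var(T)) = (4/3)·(1 − 7.286/15.544) = 0.708

Cronbach's α = 0.708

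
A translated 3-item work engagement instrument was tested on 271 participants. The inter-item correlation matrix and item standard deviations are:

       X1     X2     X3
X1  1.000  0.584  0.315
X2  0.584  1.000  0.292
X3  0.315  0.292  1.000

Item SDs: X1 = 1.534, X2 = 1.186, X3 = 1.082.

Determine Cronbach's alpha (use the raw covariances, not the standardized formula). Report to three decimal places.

α = 0.664

Σσ²ᵢ = 1.534² + 1.186² + 1.082² = 4.9305
Covariances σ_ij = r_ij · s_i · s_j:
  σ(X1,X2) = 0.584 × 1.534 × 1.186 = 1.0625
  σ(X1,X3) = 0.315 × 1.534 × 1.082 = 0.5228
  σ(X2,X3) = 0.292 × 1.186 × 1.082 = 0.3747
σ²_T = Σσ²ᵢ + 2·Σσ_ij = 4.9305 + 2 × 1.9600 = 8.8505
α = (3/2)·(1 − 4.9305/8.8505) = 0.664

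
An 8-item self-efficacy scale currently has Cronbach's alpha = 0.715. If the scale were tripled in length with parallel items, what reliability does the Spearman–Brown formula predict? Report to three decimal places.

predicted reliability = 0.883

Length factor m = 3
α' = m·α / (1 + (m−1)·α)
   = 3 × 0.715 / (1 + (3 − 1) × 0.715)
   = 2.1450 / 2.4300 = 0.883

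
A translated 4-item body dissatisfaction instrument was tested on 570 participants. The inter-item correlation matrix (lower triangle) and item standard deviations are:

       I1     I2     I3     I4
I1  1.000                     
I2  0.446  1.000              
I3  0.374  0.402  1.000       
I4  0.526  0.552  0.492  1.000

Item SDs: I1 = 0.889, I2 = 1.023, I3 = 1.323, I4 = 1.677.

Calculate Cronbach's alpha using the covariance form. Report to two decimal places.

Σσ²ᵢ = 0.889² + 1.023² + 1.323² + 1.677² = 6.3995
Covariances σ_ij = r_ij · s_i · s_j:
  σ(I1,I2) = 0.446 × 0.889 × 1.023 = 0.4056
  σ(I1,I3) = 0.374 × 0.889 × 1.323 = 0.4399
  σ(I1,I4) = 0.526 × 0.889 × 1.677 = 0.7842
  σ(I2,I3) = 0.402 × 1.023 × 1.323 = 0.5441
  σ(I2,I4) = 0.552 × 1.023 × 1.677 = 0.9470
  σ(I3,I4) = 0.492 × 1.323 × 1.677 = 1.0916
σ²_T = Σσ²ᵢ + 2·Σσ_ij = 6.3995 + 2 × 4.2124 = 14.8243
α = (4/3)·(1 − 6.3995/14.8243) = 0.76

Cronbach's alpha = 0.76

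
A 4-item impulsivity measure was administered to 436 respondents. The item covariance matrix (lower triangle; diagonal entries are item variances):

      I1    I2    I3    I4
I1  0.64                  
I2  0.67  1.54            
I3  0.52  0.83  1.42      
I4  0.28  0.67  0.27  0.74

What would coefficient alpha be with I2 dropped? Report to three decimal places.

α = 0.650

Remaining items: I1, I3, I4 (k = 3).
Σσ²ᵢ = 0.64 + 1.42 + 0.74 = 2.80
σ²_T = 2.80 + 2 × 1.07 = 4.94
α (item deleted) = (3/2)·(1 − 2.80/4.94) = 0.650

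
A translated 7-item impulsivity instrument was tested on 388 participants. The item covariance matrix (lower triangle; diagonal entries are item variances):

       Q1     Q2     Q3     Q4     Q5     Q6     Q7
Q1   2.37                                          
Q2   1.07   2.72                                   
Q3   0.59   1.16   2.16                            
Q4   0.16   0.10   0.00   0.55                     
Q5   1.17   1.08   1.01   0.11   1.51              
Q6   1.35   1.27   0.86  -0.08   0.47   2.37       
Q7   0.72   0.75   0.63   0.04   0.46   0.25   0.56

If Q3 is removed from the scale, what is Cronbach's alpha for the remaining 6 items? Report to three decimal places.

Cronbach's alpha = 0.767

Remaining items: Q1, Q2, Q4, Q5, Q6, Q7 (k = 6).
ΣVar(i) = 2.37 + 2.72 + 0.55 + 1.51 + 2.37 + 0.56 = 10.08
total variance = 10.08 + 2 × 8.92 = 27.92
α (item deleted) = (6/5)·(1 − 10.08/27.92) = 0.767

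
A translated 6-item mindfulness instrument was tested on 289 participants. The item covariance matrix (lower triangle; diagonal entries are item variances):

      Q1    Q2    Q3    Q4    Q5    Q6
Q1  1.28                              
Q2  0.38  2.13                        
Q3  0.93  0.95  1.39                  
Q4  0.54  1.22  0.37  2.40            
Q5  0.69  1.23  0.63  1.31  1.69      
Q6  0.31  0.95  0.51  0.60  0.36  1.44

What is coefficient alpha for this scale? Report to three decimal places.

α = 0.816

ΣVar(i) = 1.28 + 2.13 + 1.39 + 2.40 + 1.69 + 1.44 = 10.33
Σ_{i<j} σ_ij = 10.98
σ²_total = 10.33 + 2 × 10.98 = 32.29
α = (k/(k−1))·(1 − ΣVar(i)/σ²_total) = (6/5)·(1 − 10.33/32.29) = 0.816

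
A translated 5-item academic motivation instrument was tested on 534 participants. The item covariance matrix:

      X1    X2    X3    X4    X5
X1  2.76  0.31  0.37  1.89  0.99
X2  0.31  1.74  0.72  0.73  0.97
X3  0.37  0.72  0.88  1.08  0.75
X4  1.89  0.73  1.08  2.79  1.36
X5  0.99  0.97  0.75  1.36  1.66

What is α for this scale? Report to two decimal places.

Σσᵢ² = 2.76 + 1.74 + 0.88 + 2.79 + 1.66 = 9.83
Σ_{i<j} σ_ij = 9.17
σ²_total = 9.83 + 2 × 9.17 = 28.17
α = (k/(k−1))·(1 − Σσᵢ²/σ²_total) = (5/4)·(1 − 9.83/28.17) = 0.81

α = 0.81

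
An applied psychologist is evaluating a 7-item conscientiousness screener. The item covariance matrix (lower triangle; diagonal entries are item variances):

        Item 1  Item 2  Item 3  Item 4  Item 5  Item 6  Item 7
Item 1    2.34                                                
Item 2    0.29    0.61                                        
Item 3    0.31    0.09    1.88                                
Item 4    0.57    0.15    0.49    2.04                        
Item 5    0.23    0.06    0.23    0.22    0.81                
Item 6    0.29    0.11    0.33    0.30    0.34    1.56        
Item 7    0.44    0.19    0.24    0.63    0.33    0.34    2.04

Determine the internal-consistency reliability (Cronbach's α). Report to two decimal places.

Cronbach's α = 0.61

sum of item variances = 2.34 + 0.61 + 1.88 + 2.04 + 0.81 + 1.56 + 2.04 = 11.28
Sum of off-diagonal covariances = 6.18
total variance = 11.28 + 2 × 6.18 = 23.64
α = (k/(k−1))·(1 − sum of item variances/total variance) = (7/6)·(1 − 11.28/23.64) = 0.61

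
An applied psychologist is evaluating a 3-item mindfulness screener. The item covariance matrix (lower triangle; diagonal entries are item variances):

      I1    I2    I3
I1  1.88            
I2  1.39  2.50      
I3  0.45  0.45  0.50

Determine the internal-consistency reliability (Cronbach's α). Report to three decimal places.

ΣVar(i) = 1.88 + 2.50 + 0.50 = 4.88
Sum of off-diagonal covariances = 2.29
Var(T) = 4.88 + 2 × 2.29 = 9.46
α = (k/(k−1))·(1 − ΣVar(i)/Var(T)) = (3/2)·(1 − 4.88/9.46) = 0.726

α = 0.726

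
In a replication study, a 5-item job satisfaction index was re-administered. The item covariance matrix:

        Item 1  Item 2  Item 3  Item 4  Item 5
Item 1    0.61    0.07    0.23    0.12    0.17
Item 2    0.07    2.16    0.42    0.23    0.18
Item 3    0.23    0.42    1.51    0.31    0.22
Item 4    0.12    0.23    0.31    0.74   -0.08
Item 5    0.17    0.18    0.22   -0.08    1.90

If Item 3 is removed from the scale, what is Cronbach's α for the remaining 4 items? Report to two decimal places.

Remaining items: Item 1, Item 2, Item 4, Item 5 (k = 4).
Σσ²ᵢ = 0.61 + 2.16 + 0.74 + 1.90 = 5.41
total variance = 5.41 + 2 × 0.69 = 6.79
α (item deleted) = (4/3)·(1 − 5.41/6.79) = 0.27

α = 0.27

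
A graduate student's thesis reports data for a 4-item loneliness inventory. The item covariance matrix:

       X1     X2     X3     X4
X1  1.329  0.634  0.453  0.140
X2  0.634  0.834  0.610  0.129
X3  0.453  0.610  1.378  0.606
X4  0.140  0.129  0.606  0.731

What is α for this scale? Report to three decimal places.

Σσ²ᵢ = 1.329 + 0.834 + 1.378 + 0.731 = 4.272
Sum of the distinct covariances = 2.572
total variance = 4.272 + 2 × 2.572 = 9.416
α = (k/(k−1))·(1 − Σσ²ᵢ/total variance) = (4/3)·(1 − 4.272/9.416) = 0.728

α = 0.728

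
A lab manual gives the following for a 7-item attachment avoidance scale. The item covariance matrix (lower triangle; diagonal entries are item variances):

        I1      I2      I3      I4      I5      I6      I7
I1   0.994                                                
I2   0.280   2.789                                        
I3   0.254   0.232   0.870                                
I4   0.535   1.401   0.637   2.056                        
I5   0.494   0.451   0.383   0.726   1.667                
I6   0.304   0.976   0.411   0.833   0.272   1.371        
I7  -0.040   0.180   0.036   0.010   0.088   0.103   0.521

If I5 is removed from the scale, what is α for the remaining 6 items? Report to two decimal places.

Remaining items: I1, I2, I3, I4, I6, I7 (k = 6).
Σσᵢ² = 0.994 + 2.789 + 0.870 + 2.056 + 1.371 + 0.521 = 8.601
Var(T) = 8.601 + 2 × 6.152 = 20.905
α (item deleted) = (6/5)·(1 − 8.601/20.905) = 0.71

α = 0.71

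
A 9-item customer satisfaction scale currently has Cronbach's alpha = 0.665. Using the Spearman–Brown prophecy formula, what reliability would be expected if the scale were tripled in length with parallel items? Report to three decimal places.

predicted reliability = 0.856

Length factor m = 3
α' = m·α / (1 + (m−1)·α)
   = 3 × 0.665 / (1 + (3 − 1) × 0.665)
   = 1.9950 / 2.3300 = 0.856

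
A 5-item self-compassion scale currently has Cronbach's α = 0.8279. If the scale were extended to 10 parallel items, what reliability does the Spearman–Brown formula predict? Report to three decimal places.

Length factor m = 10/5 = 2.0000
α' = m·α / (1 + (m−1)·α)
   = 10/5 × 0.8279 / (1 + (10/5 − 1) × 0.8279)
   = 1.6558 / 1.8279 = 0.906

predicted reliability = 0.906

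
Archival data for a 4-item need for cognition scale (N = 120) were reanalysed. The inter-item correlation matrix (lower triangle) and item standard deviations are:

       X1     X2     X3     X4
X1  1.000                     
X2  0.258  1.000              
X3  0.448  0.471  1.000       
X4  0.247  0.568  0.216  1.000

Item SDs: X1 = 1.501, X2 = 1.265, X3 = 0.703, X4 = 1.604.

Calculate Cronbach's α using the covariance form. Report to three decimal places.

α = 0.658

Σσ²ᵢ = 1.501² + 1.265² + 0.703² + 1.604² = 6.9203
Covariances σ_ij = r_ij · s_i · s_j:
  σ(X1,X2) = 0.258 × 1.501 × 1.265 = 0.4899
  σ(X1,X3) = 0.448 × 1.501 × 0.703 = 0.4727
  σ(X1,X4) = 0.247 × 1.501 × 1.604 = 0.5947
  σ(X2,X3) = 0.471 × 1.265 × 0.703 = 0.4189
  σ(X2,X4) = 0.568 × 1.265 × 1.604 = 1.1525
  σ(X3,X4) = 0.216 × 0.703 × 1.604 = 0.2436
σ²_T = Σσ²ᵢ + 2·Σσ_ij = 6.9203 + 2 × 3.3723 = 13.6649
α = (4/3)·(1 − 6.9203/13.6649) = 0.658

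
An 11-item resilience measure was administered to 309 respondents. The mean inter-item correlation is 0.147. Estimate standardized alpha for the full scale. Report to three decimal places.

Standardized α = k·r̄ / (1 + (k−1)·r̄) = 11 × 0.147 / (1 + 10 × 0.147)
  = 1.6170 / 2.4700 = 0.655

α = 0.655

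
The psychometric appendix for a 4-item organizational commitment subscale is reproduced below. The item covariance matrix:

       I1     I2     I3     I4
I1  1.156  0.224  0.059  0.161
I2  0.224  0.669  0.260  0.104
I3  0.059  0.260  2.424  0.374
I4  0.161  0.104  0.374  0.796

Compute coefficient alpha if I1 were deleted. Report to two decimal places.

Remaining items: I2, I3, I4 (k = 3).
sum of item variances = 0.669 + 2.424 + 0.796 = 3.889
σ²_total = 3.889 + 2 × 0.738 = 5.365
α (item deleted) = (3/2)·(1 − 3.889/5.365) = 0.41

coefficient alpha = 0.41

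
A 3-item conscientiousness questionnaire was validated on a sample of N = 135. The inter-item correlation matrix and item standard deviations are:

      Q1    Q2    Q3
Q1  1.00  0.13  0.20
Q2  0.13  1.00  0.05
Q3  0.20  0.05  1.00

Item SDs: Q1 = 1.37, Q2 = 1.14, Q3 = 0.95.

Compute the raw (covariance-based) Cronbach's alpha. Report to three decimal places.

α = 0.304

Σσ²ᵢ = 1.37² + 1.14² + 0.95² = 4.0790
Covariances σ_ij = r_ij · s_i · s_j:
  σ(Q1,Q2) = 0.13 × 1.37 × 1.14 = 0.2030
  σ(Q1,Q3) = 0.20 × 1.37 × 0.95 = 0.2603
  σ(Q2,Q3) = 0.05 × 1.14 × 0.95 = 0.0541
σ²_T = Σσ²ᵢ + 2·Σσ_ij = 4.0790 + 2 × 0.5174 = 5.1138
α = (3/2)·(1 − 4.0790/5.1138) = 0.304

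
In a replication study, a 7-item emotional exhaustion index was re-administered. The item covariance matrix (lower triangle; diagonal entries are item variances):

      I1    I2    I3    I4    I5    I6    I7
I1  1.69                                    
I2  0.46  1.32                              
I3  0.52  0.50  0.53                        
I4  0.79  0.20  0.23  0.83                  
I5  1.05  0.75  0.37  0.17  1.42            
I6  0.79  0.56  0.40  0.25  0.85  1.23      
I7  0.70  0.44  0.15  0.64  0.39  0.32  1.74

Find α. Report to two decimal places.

sum of item variances = 1.69 + 1.32 + 0.53 + 0.83 + 1.42 + 1.23 + 1.74 = 8.76
Sum of off-diagonal covariances = 10.53
Var(T) = 8.76 + 2 × 10.53 = 29.82
α = (k/(k−1))·(1 − sum of item variances/Var(T)) = (7/6)·(1 − 8.76/29.82) = 0.82

α = 0.82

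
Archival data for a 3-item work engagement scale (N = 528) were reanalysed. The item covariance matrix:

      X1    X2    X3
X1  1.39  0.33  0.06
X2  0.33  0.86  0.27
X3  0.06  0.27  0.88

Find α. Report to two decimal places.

α = 0.44

Σσ²ᵢ = 1.39 + 0.86 + 0.88 = 3.13
Sum of off-diagonal covariances = 0.66
σ²_total = 3.13 + 2 × 0.66 = 4.45
α = (k/(k−1))·(1 − Σσ²ᵢ/σ²_total) = (3/2)·(1 − 3.13/4.45) = 0.44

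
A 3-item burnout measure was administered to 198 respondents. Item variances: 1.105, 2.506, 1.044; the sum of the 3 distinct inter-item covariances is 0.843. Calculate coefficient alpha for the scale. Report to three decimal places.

sum of item variances = 1.105 + 2.506 + 1.044 = 4.655
Sum of distinct covariances = 0.843
Var(T) = sum of item variances + 2·Σcov = 4.655 + 2 × 0.843 = 6.341
α = (3/2)·(1 − 4.655/6.341) = 0.399

α = 0.399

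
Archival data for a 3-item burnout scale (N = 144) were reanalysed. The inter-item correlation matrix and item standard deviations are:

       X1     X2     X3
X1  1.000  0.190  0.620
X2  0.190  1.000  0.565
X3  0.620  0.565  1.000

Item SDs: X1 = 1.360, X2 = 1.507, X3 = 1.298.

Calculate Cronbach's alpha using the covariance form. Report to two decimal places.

α = 0.71

Σσ²ᵢ = 1.360² + 1.507² + 1.298² = 5.8055
Covariances σ_ij = r_ij · s_i · s_j:
  σ(X1,X2) = 0.190 × 1.360 × 1.507 = 0.3894
  σ(X1,X3) = 0.620 × 1.360 × 1.298 = 1.0945
  σ(X2,X3) = 0.565 × 1.507 × 1.298 = 1.1052
σ²_T = Σσ²ᵢ + 2·Σσ_ij = 5.8055 + 2 × 2.5891 = 10.9837
α = (3/2)·(1 − 5.8055/10.9837) = 0.71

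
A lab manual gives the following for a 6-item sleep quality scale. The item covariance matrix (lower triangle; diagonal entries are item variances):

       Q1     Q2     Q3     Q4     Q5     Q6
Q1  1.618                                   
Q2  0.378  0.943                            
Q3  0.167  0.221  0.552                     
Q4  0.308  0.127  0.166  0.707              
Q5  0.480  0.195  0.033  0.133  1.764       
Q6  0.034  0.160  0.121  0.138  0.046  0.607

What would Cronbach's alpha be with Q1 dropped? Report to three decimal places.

Remaining items: Q2, Q3, Q4, Q5, Q6 (k = 5).
ΣVar(i) = 0.943 + 0.552 + 0.707 + 1.764 + 0.607 = 4.573
total variance = 4.573 + 2 × 1.340 = 7.253
α (item deleted) = (5/4)·(1 − 4.573/7.253) = 0.462

α = 0.462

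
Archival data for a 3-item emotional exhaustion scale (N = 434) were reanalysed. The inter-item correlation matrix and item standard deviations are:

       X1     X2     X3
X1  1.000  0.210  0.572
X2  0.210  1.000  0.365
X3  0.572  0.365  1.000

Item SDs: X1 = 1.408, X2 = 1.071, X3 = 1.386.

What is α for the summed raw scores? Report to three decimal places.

Σσ²ᵢ = 1.408² + 1.071² + 1.386² = 5.0505
Covariances σ_ij = r_ij · s_i · s_j:
  σ(X1,X2) = 0.210 × 1.408 × 1.071 = 0.3167
  σ(X1,X3) = 0.572 × 1.408 × 1.386 = 1.1163
  σ(X2,X3) = 0.365 × 1.071 × 1.386 = 0.5418
σ²_T = Σσ²ᵢ + 2·Σσ_ij = 5.0505 + 2 × 1.9748 = 9.0001
α = (3/2)·(1 − 5.0505/9.0001) = 0.658

α = 0.658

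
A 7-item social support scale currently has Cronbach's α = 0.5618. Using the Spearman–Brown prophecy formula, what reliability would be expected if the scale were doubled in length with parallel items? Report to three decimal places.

Length factor m = 2
α' = m·α / (1 + (m−1)·α)
   = 2 × 0.5618 / (1 + (2 − 1) × 0.5618)
   = 1.1236 / 1.5618 = 0.719

predicted reliability = 0.719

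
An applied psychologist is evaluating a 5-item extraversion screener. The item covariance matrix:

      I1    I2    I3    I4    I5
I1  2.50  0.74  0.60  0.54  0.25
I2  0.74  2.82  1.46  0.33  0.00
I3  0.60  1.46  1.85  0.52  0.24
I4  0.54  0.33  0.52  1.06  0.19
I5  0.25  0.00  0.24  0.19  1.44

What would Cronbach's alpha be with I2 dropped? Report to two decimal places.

Remaining items: I1, I3, I4, I5 (k = 4).
Σσᵢ² = 2.50 + 1.85 + 1.06 + 1.44 = 6.85
σ²_total = 6.85 + 2 × 2.34 = 11.53
α (item deleted) = (4/3)·(1 − 6.85/11.53) = 0.54

Cronbach's alpha = 0.54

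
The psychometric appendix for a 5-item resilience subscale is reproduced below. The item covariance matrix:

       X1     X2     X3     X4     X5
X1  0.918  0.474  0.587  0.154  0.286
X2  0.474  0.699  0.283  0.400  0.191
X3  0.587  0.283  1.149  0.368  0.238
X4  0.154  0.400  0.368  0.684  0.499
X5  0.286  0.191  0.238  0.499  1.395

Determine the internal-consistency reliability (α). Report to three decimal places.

Σσᵢ² = 0.918 + 0.699 + 1.149 + 0.684 + 1.395 = 4.845
Sum of off-diagonal covariances = 3.480
Var(T) = 4.845 + 2 × 3.480 = 11.805
α = (k/(k−1))·(1 − Σσᵢ²/Var(T)) = (5/4)·(1 − 4.845/11.805) = 0.737

α = 0.737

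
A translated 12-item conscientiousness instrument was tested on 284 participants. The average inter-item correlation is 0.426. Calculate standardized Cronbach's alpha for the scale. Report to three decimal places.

Standardized α = k·r̄ / (1 + (k−1)·r̄) = 12 × 0.426 / (1 + 11 × 0.426)
  = 5.1120 / 5.6860 = 0.899

standardized Cronbach's alpha = 0.899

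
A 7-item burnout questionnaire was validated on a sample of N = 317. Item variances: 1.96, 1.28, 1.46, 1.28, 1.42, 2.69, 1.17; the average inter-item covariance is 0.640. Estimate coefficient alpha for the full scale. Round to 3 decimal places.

Σσ²ᵢ = 1.96 + 1.28 + 1.46 + 1.28 + 1.42 + 2.69 + 1.17 = 11.26
Sum of the 21 distinct covariances = 21 × 0.640 = 13.440
σ²_T = Σσ²ᵢ + 2·Σcov = 11.26 + 2 × 13.440 = 38.140
α = (7/6)·(1 − 11.26/38.140) = 0.822

coefficient alpha = 0.822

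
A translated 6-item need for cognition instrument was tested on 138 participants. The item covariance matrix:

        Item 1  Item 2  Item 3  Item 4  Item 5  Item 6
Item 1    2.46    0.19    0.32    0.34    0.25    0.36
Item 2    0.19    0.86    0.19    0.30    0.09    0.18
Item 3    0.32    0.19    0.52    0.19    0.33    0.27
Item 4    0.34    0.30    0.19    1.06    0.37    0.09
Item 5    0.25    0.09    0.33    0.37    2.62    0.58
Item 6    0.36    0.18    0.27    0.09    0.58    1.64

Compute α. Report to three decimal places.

α = 0.563

Σσ²ᵢ = 2.46 + 0.86 + 0.52 + 1.06 + 2.62 + 1.64 = 9.16
Σ_{i<j} σ_ij = 4.05
Var(T) = 9.16 + 2 × 4.05 = 17.26
α = (k/(k−1))·(1 − Σσ²ᵢ/Var(T)) = (6/5)·(1 − 9.16/17.26) = 0.563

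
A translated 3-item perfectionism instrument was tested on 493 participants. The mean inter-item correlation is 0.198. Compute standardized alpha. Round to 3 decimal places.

Standardized α = k·r̄ / (1 + (k−1)·r̄) = 3 × 0.198 / (1 + 2 × 0.198)
  = 0.5940 / 1.3960 = 0.426

standardized alpha = 0.426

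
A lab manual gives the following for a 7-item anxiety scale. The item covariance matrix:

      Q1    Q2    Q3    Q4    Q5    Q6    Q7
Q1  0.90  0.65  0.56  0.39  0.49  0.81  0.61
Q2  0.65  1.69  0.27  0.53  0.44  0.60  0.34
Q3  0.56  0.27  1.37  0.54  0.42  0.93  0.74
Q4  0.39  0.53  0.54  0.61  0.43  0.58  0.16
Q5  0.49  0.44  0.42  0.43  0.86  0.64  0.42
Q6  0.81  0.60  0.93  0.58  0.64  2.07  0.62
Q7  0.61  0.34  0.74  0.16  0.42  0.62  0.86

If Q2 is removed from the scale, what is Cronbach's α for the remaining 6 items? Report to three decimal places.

Remaining items: Q1, Q3, Q4, Q5, Q6, Q7 (k = 6).
ΣVar(i) = 0.90 + 1.37 + 0.61 + 0.86 + 2.07 + 0.86 = 6.67
total variance = 6.67 + 2 × 8.34 = 23.35
α (item deleted) = (6/5)·(1 − 6.67/23.35) = 0.857

α = 0.857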